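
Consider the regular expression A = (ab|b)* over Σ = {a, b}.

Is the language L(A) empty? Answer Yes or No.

The empty string ε matches the expression, so it belongs to L(A).
Since L(A) contains at least one string, it is not empty.

No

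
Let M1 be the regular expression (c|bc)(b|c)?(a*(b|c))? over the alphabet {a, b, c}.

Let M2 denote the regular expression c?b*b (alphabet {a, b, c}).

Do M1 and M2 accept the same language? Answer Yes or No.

No

The string c is accepted by M1 but rejected by M2.
So L(M1) ≠ L(M2).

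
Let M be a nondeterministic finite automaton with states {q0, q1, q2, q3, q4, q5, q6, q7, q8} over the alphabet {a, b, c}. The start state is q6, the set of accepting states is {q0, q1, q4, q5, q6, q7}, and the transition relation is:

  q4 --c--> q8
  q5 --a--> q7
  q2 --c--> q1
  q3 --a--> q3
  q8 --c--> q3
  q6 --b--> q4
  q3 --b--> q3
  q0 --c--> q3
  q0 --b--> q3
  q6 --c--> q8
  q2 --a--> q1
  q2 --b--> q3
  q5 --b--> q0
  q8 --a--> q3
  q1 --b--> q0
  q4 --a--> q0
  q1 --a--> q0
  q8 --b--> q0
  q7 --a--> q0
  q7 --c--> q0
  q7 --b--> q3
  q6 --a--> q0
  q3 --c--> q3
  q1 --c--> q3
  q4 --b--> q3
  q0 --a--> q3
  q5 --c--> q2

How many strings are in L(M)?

The useful subgraph on states {q0, q4, q6, q8} is acyclic, so L(M) is finite; the longest accepting path visits 4 useful states, giving maximum string length 3.
Counting accepting paths from q6 by length: 1 of length 0, 2 of length 1, 2 of length 2, 1 of length 3. Total 6.

6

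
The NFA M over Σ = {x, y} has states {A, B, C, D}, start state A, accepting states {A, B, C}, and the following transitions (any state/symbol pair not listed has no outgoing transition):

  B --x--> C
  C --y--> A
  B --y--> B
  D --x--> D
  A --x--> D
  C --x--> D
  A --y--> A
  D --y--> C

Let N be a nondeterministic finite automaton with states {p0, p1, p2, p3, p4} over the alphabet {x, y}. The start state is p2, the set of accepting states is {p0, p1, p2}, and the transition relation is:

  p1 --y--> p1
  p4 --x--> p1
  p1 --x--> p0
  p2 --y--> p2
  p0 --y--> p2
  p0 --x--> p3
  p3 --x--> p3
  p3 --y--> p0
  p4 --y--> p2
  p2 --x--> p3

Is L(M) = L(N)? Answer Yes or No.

Exploring the product automaton M × N from the start pair (A, p2), following both machines on each input symbol, reaches 3 state pairs: (A, p2), (D, p3), (C, p0).
M accepts in {A, B, C} and N accepts in {p0, p1, p2}. In every reachable pair the two components are either both accepting — (A, p2), (C, p0) — or both non-accepting, so no string is accepted by exactly one of the machines: L(M) \ L(N) and L(N) \ L(M) are both empty.
Hence every string is accepted by M iff it is accepted by N, and the two languages coincide.

Yes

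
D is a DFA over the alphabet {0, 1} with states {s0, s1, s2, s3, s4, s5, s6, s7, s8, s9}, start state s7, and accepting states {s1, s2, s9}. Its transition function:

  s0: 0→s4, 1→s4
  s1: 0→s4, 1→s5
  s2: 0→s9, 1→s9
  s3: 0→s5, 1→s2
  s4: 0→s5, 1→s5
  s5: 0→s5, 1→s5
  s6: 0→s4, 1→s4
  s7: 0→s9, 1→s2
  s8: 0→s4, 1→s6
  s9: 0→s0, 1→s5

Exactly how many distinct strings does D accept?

The useful subgraph on states {s2, s7, s9} is acyclic, so L(D) is finite; the longest accepting path visits 3 useful states, giving maximum string length 2.
Counting accepting paths from s7 by length: 2 of length 1, 2 of length 2. Total 4.

4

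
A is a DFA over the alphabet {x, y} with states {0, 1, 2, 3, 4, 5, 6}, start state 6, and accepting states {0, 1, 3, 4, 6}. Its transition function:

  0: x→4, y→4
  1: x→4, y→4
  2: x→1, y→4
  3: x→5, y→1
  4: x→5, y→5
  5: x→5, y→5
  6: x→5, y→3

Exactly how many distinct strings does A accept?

The useful subgraph on states {1, 3, 4, 6} is acyclic, so L(A) is finite; the longest accepting path visits 4 useful states, giving maximum string length 3.
Counting accepting paths from 6 by length: 1 of length 0, 1 of length 1, 1 of length 2, 2 of length 3. Total 5.

5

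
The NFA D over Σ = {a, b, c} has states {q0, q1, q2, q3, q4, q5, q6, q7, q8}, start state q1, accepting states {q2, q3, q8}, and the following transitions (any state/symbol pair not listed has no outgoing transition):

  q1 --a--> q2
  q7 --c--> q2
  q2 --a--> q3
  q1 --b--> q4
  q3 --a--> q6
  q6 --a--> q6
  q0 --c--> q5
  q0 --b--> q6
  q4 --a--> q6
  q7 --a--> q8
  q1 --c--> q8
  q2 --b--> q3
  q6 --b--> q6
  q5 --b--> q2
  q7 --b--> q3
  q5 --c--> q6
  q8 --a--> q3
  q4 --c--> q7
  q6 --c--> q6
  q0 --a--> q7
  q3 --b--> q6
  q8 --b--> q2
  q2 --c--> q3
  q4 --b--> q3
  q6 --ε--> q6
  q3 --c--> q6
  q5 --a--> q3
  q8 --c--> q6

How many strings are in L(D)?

22

The useful subgraph on states {q1, q2, q3, q4, q7, q8} is acyclic, so L(D) is finite; the longest accepting path visits 6 useful states, giving maximum string length 5.
Counting accepting paths from q1 by length: 2 of length 1, 6 of length 2, 6 of length 3, 5 of length 4, 3 of length 5. Total 22.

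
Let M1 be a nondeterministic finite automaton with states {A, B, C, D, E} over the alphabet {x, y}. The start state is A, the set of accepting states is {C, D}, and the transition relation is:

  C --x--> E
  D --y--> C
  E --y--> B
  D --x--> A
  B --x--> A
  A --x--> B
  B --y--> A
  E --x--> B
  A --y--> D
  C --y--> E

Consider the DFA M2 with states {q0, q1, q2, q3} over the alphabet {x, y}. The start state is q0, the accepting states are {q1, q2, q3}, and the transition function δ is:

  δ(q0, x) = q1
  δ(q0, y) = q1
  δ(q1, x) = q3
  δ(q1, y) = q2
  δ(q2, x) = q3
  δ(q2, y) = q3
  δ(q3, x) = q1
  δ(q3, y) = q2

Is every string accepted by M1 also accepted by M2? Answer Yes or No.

Yes

Exploring the product automaton M1 × M2 from the start pair (A, q0), following both machines on each input symbol, reaches 15 state pairs: (A, q0), (B, q1), (D, q1), (A, q3), (A, q2), (C, q2), (D, q2), (B, q3), (D, q3), (E, q3), (C, q3), (A, q1), (B, q2), (E, q1), (E, q2).
M1 accepts in {C, D} and M2 accepts in {q1, q2, q3}. The reachable pairs whose M1-component is accepting are (D, q1), (C, q2), (D, q2), (D, q3), (C, q3); in each of them the M2-component is accepting too, so the product for L(M1) \ L(M2) (M1-component accepting, M2-component rejecting) has no reachable accepting pair and the difference is empty.
Hence every string in L(M1) is also in L(M2).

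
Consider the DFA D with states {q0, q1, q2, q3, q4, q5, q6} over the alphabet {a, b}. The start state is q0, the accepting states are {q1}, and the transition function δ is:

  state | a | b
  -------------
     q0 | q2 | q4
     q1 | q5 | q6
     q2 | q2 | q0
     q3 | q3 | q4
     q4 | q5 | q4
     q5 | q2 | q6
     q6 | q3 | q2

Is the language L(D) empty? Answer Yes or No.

The states reachable from the start state are {q0, q2, q3, q4, q5, q6}.
None of the accepting states {q1} is reachable, so no string is accepted and L(D) = ∅.

Yes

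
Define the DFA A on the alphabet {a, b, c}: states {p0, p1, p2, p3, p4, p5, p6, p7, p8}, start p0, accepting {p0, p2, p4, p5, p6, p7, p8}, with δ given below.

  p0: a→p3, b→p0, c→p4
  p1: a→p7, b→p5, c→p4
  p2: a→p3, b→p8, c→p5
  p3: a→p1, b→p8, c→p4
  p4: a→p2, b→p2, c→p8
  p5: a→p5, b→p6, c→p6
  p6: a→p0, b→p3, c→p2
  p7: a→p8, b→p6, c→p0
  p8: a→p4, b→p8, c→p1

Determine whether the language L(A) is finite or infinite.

State p0 is reachable from the start and can reach an accepting state, and it lies on the cycle p0 → p0.
Traversing that cycle any number of times yields accepted strings of unbounded length, so the language is infinite.

infinite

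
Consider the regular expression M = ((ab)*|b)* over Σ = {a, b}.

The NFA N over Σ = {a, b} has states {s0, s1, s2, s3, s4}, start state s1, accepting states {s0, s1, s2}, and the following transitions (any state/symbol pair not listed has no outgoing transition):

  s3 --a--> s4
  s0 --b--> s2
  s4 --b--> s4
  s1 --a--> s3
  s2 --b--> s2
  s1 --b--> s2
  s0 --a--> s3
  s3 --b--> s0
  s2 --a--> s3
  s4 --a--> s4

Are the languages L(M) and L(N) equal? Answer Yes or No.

Converting the expression M to a DFA (subset construction, then merging equivalent states) gives the minimal DFA with states {m0, m1, m2}, start state m0, accepting states {m0} and transitions m0: a→m1, b→m0; m1: a→m2, b→m0; m2: a→m2, b→m2.
Exploring the product automaton M × N from the start pair (m0, s1), following both machines on each input symbol, reaches 5 state pairs: (m0, s1), (m1, s3), (m0, s2), (m2, s4), (m0, s0).
M accepts in {m0} and N accepts in {s0, s1, s2}. In every reachable pair the two components are either both accepting — (m0, s1), (m0, s2), (m0, s0) — or both non-accepting, so no string is accepted by exactly one of the machines: L(M) \ L(N) and L(N) \ L(M) are both empty.
Hence every string is accepted by M iff it is accepted by N, and the two languages coincide.

Yes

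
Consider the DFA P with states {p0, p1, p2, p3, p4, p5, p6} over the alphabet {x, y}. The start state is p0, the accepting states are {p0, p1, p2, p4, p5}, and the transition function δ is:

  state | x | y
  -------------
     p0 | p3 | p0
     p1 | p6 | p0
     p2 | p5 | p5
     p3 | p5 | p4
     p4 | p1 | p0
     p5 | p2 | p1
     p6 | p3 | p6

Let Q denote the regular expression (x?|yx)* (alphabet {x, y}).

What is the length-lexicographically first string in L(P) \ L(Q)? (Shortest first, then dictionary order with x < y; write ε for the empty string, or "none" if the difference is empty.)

y

The string y is accepted by P but not by Q.
No shorter string lies in the difference, and y is the lexicographically first length-1 string in L(P) \ L(Q).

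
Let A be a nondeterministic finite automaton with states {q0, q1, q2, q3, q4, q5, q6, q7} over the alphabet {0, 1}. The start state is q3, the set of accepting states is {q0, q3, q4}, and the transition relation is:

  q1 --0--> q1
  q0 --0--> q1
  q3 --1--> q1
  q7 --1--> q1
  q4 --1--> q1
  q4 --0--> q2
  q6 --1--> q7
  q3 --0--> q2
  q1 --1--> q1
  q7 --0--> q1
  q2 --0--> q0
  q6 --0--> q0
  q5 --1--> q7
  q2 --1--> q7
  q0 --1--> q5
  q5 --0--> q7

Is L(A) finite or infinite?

The useful states (reachable from q3 and able to reach an accepting state) are {q0, q2, q3}.
Restricted to these states the transition graph has no cycle, so every accepting path has bounded length and L is finite.

finite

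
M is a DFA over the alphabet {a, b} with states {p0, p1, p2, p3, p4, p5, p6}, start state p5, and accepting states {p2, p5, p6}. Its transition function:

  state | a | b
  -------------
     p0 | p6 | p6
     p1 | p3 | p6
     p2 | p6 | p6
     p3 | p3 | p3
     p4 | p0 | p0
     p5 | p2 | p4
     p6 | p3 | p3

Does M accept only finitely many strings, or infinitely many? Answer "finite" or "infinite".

The useful states (reachable from p5 and able to reach an accepting state) are {p0, p2, p4, p5, p6}.
Restricted to these states the transition graph has no cycle, so every accepting path has bounded length and L is finite.

finite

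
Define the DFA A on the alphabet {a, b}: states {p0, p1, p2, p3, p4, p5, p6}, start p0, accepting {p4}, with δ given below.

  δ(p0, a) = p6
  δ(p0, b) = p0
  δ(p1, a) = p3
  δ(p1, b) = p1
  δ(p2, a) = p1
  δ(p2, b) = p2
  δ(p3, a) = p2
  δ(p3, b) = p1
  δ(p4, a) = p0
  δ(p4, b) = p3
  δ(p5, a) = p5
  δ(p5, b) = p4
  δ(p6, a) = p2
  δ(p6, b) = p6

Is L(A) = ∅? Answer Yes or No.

The states reachable from the start state are {p0, p1, p2, p3, p6}.
None of the accepting states {p4} is reachable, so no string is accepted and L(A) = ∅.

Yes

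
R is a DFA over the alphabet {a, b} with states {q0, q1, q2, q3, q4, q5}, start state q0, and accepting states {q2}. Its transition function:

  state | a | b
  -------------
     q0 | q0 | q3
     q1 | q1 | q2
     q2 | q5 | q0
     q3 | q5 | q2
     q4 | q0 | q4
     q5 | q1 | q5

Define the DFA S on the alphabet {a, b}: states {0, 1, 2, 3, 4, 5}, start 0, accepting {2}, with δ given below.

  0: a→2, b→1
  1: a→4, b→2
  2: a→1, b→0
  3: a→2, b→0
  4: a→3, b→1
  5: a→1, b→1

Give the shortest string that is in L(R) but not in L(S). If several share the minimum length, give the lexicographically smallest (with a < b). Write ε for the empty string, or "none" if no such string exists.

abb

The string abb is accepted by R but not by S.
No shorter string lies in the difference, and abb is the lexicographically first length-3 string in L(R) \ L(S).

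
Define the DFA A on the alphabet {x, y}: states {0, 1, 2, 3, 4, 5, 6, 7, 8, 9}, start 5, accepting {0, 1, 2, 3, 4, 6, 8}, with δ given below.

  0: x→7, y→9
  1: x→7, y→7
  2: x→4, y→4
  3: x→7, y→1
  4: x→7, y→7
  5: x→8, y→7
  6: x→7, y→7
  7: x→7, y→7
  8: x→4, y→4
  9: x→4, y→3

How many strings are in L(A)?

3

The useful subgraph on states {4, 5, 8} is acyclic, so L(A) is finite; the longest accepting path visits 3 useful states, giving maximum string length 2.
Counting accepting paths from 5 by length: 1 of length 1, 2 of length 2. Total 3.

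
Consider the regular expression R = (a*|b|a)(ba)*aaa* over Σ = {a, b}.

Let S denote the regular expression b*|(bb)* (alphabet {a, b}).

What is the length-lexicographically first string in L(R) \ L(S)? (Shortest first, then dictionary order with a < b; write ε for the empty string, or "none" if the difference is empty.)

aa

The string aa is accepted by R but not by S.
No shorter string lies in the difference, and aa is the lexicographically first length-2 string in L(R) \ L(S).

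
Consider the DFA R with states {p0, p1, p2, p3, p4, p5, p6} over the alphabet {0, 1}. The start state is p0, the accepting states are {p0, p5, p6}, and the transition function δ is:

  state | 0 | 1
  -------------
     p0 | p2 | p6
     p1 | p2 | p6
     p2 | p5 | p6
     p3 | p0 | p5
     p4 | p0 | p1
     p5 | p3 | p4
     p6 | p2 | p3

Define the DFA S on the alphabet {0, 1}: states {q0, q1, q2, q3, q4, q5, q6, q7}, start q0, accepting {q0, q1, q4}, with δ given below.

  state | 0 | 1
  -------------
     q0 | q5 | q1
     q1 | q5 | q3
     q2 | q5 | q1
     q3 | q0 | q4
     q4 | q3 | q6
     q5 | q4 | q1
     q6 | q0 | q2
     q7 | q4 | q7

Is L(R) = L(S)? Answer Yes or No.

Exploring the product automaton R × S from the start pair (p0, q0), following both machines on each input symbol, reaches 7 state pairs: (p0, q0), (p2, q5), (p6, q1), (p5, q4), (p3, q3), (p4, q6), (p1, q2).
R accepts in {p0, p5, p6} and S accepts in {q0, q1, q4}. In every reachable pair the two components are either both accepting — (p0, q0), (p6, q1), (p5, q4) — or both non-accepting, so no string is accepted by exactly one of the machines: L(R) \ L(S) and L(S) \ L(R) are both empty.
Hence every string is accepted by R iff it is accepted by S, and the two languages coincide.

Yes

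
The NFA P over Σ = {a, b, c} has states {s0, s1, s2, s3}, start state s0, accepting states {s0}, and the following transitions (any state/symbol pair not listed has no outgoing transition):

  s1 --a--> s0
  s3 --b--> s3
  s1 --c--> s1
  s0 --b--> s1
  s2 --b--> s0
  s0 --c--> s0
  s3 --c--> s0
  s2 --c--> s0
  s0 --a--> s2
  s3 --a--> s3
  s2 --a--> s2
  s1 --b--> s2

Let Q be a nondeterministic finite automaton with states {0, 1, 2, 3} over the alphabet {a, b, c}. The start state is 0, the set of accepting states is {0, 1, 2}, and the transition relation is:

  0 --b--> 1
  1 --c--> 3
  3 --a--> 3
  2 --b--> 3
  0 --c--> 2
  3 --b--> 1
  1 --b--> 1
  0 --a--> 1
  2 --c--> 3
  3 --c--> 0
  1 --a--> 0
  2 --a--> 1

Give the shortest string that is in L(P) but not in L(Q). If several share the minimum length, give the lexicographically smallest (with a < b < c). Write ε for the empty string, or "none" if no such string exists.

The string ac is accepted by P but not by Q.
No shorter string lies in the difference, and ac is the lexicographically first length-2 string in L(P) \ L(Q).

ac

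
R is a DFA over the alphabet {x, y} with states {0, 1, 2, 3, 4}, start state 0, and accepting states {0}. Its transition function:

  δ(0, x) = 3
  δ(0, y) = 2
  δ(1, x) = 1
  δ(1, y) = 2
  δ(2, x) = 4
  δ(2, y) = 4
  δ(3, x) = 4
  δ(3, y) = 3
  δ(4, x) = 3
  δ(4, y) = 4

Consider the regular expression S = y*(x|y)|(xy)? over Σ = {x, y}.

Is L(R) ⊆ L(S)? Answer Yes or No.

Converting the expression S to a DFA (subset construction, then merging equivalent states) gives the minimal DFA with states {s0, s1, s2, s3, s4}, start state s0, accepting states {s0, s1, s2, s4} and transitions s0: x→s1, y→s2; s1: x→s3, y→s4; s2: x→s4, y→s2; s3: x→s3, y→s3; s4: x→s3, y→s3.
Exploring the product automaton R × S from the start pair (0, s0), following both machines on each input symbol, reaches 8 state pairs: (0, s0), (3, s1), (2, s2), (4, s3), (3, s4), (4, s4), (4, s2), (3, s3).
R accepts in {0} and S accepts in {s0, s1, s2, s4}. The reachable pairs whose R-component is accepting are (0, s0); in each of them the S-component is accepting too, so the product for L(R) \ L(S) (R-component accepting, S-component rejecting) has no reachable accepting pair and the difference is empty.
Hence every string in L(R) is also in L(S).

Yes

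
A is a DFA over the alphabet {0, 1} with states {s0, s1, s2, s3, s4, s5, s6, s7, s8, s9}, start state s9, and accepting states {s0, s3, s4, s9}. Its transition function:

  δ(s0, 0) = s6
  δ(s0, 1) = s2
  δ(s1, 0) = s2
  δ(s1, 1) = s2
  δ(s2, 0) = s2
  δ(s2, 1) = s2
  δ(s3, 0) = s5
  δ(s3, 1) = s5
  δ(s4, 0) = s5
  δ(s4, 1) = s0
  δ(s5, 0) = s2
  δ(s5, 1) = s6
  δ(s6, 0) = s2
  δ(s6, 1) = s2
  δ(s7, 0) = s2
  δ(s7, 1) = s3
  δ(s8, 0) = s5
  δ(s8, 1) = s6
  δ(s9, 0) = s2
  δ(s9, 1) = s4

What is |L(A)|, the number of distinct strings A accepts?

The useful subgraph on states {s0, s4, s9} is acyclic, so L(A) is finite; the longest accepting path visits 3 useful states, giving maximum string length 2.
Counting accepting paths from s9 by length: 1 of length 0, 1 of length 1, 1 of length 2. Total 3.

3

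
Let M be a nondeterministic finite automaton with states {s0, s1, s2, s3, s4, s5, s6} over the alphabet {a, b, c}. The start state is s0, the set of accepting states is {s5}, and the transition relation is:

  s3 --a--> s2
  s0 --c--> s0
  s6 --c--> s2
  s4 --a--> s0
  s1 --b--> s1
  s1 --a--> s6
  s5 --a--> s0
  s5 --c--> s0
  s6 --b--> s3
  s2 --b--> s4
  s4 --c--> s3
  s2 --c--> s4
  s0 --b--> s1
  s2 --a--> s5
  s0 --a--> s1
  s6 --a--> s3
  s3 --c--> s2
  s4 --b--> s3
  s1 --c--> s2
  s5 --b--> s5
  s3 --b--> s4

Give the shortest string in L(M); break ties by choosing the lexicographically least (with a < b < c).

aca

A breadth-first search from s0 reaches an accepting state first via the path s0 → s1 → s2 → s5 on input aca.
No string of length < 3 is accepted (BFS exhausts all shorter strings without reaching an accepting state), and aca is the lexicographically least accepting string of length 3.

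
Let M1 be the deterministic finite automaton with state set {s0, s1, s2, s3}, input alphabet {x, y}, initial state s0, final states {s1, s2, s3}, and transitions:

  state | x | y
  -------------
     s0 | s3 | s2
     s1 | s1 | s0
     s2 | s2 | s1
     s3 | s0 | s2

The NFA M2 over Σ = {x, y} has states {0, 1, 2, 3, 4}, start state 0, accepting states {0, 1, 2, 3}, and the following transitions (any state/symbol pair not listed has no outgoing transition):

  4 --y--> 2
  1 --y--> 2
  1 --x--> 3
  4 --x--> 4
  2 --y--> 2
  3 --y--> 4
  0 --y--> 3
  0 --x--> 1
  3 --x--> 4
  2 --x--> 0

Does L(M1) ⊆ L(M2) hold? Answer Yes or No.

No

The string yx is in L(M1) but not in L(M2).
So L(M1) ⊄ L(M2).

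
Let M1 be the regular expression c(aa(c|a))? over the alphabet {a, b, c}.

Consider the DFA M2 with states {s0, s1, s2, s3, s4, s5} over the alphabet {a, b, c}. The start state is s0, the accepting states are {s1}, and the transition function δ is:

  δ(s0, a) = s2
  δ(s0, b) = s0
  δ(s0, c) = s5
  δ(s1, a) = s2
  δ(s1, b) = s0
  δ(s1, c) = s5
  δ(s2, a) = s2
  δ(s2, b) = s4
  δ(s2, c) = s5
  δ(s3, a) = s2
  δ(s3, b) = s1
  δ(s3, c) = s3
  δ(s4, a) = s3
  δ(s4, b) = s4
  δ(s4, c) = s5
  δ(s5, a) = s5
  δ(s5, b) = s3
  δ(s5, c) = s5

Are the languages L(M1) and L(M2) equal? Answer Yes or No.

No

The string c is accepted by M1 but rejected by M2.
So L(M1) ≠ L(M2).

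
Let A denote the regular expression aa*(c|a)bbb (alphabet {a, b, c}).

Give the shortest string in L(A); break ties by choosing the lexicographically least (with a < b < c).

By inspection of the expression, no string of length less than 5 matches, and aabbb is the lexicographically first match of length 5.

aabbb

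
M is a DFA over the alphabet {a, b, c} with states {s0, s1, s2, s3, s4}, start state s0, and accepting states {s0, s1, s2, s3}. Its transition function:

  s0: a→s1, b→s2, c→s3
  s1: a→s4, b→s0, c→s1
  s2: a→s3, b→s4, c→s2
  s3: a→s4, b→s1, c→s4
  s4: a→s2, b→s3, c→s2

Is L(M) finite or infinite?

infinite

State s0 is reachable from the start and can reach an accepting state, and it lies on the cycle s0 → s1 → s0.
Traversing that cycle any number of times yields accepted strings of unbounded length, so the language is infinite.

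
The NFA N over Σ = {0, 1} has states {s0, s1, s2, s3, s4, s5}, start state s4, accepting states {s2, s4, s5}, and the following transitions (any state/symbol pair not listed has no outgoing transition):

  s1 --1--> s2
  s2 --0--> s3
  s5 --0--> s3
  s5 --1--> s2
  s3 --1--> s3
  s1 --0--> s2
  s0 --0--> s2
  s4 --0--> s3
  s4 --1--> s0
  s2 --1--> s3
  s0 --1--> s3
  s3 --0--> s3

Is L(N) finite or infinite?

finite

The useful states (reachable from s4 and able to reach an accepting state) are {s0, s2, s4}.
Restricted to these states the transition graph has no cycle, so every accepting path has bounded length and L is finite.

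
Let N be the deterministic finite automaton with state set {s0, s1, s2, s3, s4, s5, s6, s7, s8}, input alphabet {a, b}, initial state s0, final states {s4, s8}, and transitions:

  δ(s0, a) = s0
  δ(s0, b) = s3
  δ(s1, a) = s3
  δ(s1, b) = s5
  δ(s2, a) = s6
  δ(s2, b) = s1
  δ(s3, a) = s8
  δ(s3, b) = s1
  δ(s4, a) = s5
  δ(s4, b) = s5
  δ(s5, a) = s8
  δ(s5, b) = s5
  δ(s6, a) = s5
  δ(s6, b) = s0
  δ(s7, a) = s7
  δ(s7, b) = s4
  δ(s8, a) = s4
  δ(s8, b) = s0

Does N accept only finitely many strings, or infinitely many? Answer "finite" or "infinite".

infinite

State s0 is reachable from the start and can reach an accepting state, and it lies on the cycle s0 → s0.
Traversing that cycle any number of times yields accepted strings of unbounded length, so the language is infinite.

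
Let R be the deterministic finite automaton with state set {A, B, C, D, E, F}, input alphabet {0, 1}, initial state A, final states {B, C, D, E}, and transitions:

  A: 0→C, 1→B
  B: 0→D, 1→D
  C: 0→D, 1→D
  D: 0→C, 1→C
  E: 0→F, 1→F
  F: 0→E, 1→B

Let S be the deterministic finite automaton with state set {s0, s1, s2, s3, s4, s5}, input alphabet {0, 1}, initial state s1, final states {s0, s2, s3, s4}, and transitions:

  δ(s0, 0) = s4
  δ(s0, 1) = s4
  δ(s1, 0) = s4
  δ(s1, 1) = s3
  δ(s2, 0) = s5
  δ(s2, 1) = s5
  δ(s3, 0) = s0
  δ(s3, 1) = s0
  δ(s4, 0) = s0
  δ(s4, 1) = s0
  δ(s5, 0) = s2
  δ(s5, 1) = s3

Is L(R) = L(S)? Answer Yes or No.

Yes

Exploring the product automaton R × S from the start pair (A, s1), following both machines on each input symbol, reaches 4 state pairs: (A, s1), (C, s4), (B, s3), (D, s0).
R accepts in {B, C, D, E} and S accepts in {s0, s2, s3, s4}. In every reachable pair the two components are either both accepting — (C, s4), (B, s3), (D, s0) — or both non-accepting, so no string is accepted by exactly one of the machines: L(R) \ L(S) and L(S) \ L(R) are both empty.
Hence every string is accepted by R iff it is accepted by S, and the two languages coincide.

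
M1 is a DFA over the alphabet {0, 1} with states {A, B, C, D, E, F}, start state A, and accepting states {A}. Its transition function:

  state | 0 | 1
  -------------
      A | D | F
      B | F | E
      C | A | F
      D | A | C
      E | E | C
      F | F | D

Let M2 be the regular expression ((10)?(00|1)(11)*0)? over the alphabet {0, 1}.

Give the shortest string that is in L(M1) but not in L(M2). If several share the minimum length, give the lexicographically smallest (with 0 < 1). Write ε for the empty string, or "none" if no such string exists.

The string 00 is accepted by M1 but not by M2.
No shorter string lies in the difference, and 00 is the lexicographically first length-2 string in L(M1) \ L(M2).

00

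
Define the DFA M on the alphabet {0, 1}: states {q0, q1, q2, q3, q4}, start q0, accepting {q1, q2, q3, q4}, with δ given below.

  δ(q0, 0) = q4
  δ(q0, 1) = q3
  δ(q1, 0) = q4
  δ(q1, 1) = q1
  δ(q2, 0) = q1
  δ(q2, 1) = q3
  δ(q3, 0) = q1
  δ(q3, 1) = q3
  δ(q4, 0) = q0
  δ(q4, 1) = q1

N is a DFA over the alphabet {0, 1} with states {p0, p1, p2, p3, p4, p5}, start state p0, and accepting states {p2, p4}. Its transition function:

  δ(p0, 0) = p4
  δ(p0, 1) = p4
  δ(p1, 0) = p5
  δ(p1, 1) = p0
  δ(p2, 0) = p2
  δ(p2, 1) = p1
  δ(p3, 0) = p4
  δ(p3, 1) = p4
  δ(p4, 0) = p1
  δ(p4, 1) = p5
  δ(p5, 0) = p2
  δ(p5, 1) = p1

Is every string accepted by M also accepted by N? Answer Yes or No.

No

The string 01 is in L(M) but not in L(N).
So L(M) ⊄ L(N).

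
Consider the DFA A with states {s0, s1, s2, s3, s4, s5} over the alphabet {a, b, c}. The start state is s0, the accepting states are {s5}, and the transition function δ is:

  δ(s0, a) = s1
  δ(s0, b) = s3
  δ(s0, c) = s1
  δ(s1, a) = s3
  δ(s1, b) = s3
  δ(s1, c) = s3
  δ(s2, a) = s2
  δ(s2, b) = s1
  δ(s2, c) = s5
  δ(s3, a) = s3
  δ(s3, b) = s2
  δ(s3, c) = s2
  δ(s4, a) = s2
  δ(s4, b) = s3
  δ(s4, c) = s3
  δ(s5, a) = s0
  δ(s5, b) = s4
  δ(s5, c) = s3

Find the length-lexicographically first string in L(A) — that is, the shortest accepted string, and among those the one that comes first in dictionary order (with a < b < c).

A breadth-first search from s0 reaches an accepting state first via the path s0 → s3 → s2 → s5 on input bbc.
No string of length < 3 is accepted (BFS exhausts all shorter strings without reaching an accepting state), and bbc is the lexicographically least accepting string of length 3.

bbc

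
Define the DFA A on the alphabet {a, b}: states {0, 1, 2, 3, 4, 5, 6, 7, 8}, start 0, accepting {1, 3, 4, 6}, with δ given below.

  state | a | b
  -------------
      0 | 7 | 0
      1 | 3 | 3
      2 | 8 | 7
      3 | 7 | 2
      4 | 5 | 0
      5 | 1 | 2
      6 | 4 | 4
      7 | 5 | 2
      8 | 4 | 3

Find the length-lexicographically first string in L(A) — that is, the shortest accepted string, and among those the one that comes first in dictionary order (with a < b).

aaa

A breadth-first search from 0 reaches an accepting state first via the path 0 → 7 → 5 → 1 on input aaa.
No string of length < 3 is accepted (BFS exhausts all shorter strings without reaching an accepting state), and aaa is the lexicographically least accepting string of length 3.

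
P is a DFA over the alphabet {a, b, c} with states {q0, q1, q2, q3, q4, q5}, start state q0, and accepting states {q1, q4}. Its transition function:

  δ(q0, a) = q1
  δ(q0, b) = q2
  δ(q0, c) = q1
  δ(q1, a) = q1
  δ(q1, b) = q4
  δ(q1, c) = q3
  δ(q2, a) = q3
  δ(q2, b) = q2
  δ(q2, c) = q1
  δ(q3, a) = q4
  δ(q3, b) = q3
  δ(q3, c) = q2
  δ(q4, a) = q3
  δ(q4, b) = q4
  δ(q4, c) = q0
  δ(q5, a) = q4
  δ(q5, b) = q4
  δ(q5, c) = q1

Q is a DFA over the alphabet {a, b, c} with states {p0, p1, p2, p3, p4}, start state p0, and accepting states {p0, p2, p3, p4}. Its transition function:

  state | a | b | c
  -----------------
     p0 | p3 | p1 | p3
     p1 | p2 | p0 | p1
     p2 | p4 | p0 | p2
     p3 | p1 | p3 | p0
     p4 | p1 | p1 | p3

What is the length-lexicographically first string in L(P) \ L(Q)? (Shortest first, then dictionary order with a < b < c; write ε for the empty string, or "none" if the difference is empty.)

The string aa is accepted by P but not by Q.
No shorter string lies in the difference, and aa is the lexicographically first length-2 string in L(P) \ L(Q).

aa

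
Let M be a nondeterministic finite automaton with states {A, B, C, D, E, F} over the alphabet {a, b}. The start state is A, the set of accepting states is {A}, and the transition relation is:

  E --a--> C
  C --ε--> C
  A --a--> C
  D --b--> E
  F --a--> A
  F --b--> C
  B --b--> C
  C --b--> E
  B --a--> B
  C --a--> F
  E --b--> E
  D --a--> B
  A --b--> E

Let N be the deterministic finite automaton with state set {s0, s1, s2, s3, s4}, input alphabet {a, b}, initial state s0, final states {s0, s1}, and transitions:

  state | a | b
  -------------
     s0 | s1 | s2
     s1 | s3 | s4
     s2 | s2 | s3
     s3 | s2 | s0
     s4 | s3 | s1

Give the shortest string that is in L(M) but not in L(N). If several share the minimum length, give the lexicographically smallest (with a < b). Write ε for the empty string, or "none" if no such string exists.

The string aaa is accepted by M but not by N.
No shorter string lies in the difference, and aaa is the lexicographically first length-3 string in L(M) \ L(N).

aaa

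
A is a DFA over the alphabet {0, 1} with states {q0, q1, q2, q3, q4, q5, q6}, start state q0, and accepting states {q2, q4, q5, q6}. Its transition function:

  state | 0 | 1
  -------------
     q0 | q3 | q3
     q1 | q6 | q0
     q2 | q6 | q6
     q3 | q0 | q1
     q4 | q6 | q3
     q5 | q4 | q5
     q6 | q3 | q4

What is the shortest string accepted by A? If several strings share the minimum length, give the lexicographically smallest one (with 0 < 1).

A breadth-first search from q0 reaches an accepting state first via the path q0 → q3 → q1 → q6 on input 010.
No string of length < 3 is accepted (BFS exhausts all shorter strings without reaching an accepting state), and 010 is the lexicographically least accepting string of length 3.

010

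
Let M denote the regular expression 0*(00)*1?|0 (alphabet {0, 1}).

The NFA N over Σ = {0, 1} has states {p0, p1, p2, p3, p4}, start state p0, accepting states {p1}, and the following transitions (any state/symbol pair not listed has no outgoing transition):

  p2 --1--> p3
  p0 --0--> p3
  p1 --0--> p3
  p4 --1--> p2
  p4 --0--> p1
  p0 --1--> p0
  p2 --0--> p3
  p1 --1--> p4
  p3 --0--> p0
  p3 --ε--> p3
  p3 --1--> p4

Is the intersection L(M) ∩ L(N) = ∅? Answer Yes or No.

Converting the expression M to a DFA (subset construction, then merging equivalent states) gives the minimal DFA with states {m0, m1, m2}, start state m0, accepting states {m0, m1} and transitions m0: 0→m0, 1→m1; m1: 0→m2, 1→m2; m2: 0→m2, 1→m2.
Exploring the product automaton M × N from the start pair (m0, p0), following both machines on each input symbol, reaches 9 state pairs: (m0, p0), (m0, p3), (m1, p0), (m1, p4), (m2, p3), (m2, p0), (m2, p1), (m2, p2), (m2, p4).
M accepts in {m0, m1} and N accepts in {p1}; no reachable pair has both components accepting, so no string drives both machines to acceptance simultaneously and L(M) ∩ L(N) = ∅.
So no string is accepted by both, and the intersection is empty.

Yes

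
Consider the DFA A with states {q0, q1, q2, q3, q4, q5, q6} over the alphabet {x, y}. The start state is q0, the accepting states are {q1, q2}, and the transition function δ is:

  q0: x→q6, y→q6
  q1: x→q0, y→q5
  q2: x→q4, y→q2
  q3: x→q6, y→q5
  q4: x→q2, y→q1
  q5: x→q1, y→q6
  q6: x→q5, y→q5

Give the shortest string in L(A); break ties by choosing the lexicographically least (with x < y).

A breadth-first search from q0 reaches an accepting state first via the path q0 → q6 → q5 → q1 on input xxx.
No string of length < 3 is accepted (BFS exhausts all shorter strings without reaching an accepting state), and xxx is the lexicographically least accepting string of length 3.

xxx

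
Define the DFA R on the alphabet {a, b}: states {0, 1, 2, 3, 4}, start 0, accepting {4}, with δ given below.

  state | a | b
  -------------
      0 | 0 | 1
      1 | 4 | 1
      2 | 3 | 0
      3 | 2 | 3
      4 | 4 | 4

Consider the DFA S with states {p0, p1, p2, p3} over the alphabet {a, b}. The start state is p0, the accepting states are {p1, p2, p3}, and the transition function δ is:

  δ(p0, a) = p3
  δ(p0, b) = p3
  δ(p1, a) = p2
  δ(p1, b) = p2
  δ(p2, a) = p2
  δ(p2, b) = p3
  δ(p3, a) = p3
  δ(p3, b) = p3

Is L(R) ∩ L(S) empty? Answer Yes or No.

No

The string ba is accepted by both R and S.
Hence L(R) ∩ L(S) ≠ ∅.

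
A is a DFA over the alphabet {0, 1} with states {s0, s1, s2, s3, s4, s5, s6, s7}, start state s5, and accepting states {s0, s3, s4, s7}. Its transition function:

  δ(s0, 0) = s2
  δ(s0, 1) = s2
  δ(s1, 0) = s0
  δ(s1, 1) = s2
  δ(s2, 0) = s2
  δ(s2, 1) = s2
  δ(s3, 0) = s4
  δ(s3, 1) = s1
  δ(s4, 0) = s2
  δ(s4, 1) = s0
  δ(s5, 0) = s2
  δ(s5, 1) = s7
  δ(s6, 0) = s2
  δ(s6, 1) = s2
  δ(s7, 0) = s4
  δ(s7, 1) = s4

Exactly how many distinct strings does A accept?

5

The useful subgraph on states {s0, s4, s5, s7} is acyclic, so L(A) is finite; the longest accepting path visits 4 useful states, giving maximum string length 3.
Counting accepting paths from s5 by length: 1 of length 1, 2 of length 2, 2 of length 3. Total 5.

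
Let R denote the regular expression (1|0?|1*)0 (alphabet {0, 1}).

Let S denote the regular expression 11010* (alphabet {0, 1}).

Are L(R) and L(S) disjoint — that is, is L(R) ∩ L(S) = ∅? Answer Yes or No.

Converting the expression R to a DFA (subset construction, then merging equivalent states) gives the minimal DFA with states {r0, r1, r2, r3, r4}, start state r0, accepting states {r1, r3} and transitions r0: 0→r1, 1→r2; r1: 0→r3, 1→r4; r2: 0→r3, 1→r2; r3: 0→r4, 1→r4; r4: 0→r4, 1→r4.
Converting the expression S to a DFA (subset construction, then merging equivalent states) gives the minimal DFA with states {s0, s1, s2, s3, s4, s5}, start state s0, accepting states {s5} and transitions s0: 0→s1, 1→s2; s1: 0→s1, 1→s1; s2: 0→s1, 1→s3; s3: 0→s4, 1→s1; s4: 0→s1, 1→s5; s5: 0→s5, 1→s1.
Exploring the product automaton R × S from the start pair (r0, s0), following both machines on each input symbol, reaches 9 state pairs: (r0, s0), (r1, s1), (r2, s2), (r3, s1), (r4, s1), (r2, s3), (r3, s4), (r2, s1), (r4, s5).
R accepts in {r1, r3} and S accepts in {s5}; no reachable pair has both components accepting, so no string drives both machines to acceptance simultaneously and L(R) ∩ L(S) = ∅.
So no string is accepted by both, and the intersection is empty.

Yes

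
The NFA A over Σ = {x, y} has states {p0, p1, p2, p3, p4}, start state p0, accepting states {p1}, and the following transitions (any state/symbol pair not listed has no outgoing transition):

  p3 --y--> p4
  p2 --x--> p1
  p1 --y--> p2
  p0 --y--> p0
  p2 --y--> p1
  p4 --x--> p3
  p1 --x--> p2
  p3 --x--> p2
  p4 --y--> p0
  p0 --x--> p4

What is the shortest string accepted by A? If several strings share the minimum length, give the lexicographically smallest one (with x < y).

xxxx

A breadth-first search from p0 reaches an accepting state first via the path p0 → p4 → p3 → p2 → p1 on input xxxx.
No string of length < 4 is accepted (BFS exhausts all shorter strings without reaching an accepting state), and xxxx is the lexicographically least accepting string of length 4.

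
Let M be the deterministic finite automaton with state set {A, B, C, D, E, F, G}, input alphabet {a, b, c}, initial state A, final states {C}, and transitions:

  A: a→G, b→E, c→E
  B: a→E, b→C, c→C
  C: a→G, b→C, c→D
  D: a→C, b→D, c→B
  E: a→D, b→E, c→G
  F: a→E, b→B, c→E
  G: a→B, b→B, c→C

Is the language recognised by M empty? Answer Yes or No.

No

The string ac is accepted: the run A → G → C ends in the accepting state C.
Since at least one string is accepted, L(M) is not empty.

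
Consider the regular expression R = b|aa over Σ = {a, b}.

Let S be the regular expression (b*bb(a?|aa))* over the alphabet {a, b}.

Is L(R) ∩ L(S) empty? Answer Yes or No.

Yes

Converting the expression R to a DFA (subset construction, then merging equivalent states) gives the minimal DFA with states {r0, r1, r2, r3}, start state r0, accepting states {r2} and transitions r0: a→r1, b→r2; r1: a→r2, b→r3; r2: a→r3, b→r3; r3: a→r3, b→r3.
Converting the expression S to a DFA (subset construction, then merging equivalent states) gives the minimal DFA with states {s0, s1, s2, s3, s4}, start state s0, accepting states {s0, s3, s4} and transitions s0: a→s1, b→s2; s1: a→s1, b→s1; s2: a→s1, b→s3; s3: a→s4, b→s3; s4: a→s0, b→s2.
Exploring the product automaton R × S from the start pair (r0, s0), following both machines on each input symbol, reaches 9 state pairs: (r0, s0), (r1, s1), (r2, s2), (r2, s1), (r3, s1), (r3, s3), (r3, s4), (r3, s0), (r3, s2).
R accepts in {r2} and S accepts in {s0, s3, s4}; no reachable pair has both components accepting, so no string drives both machines to acceptance simultaneously and L(R) ∩ L(S) = ∅.
So no string is accepted by both, and the intersection is empty.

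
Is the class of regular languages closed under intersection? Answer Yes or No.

Yes

Run DFAs for L₁ and L₂ in parallel: the product automaton with state set Q₁ × Q₂, start (q₁, q₂) and accepting set F₁ × F₂ recognises L₁ ∩ L₂.
So the regular languages are closed under intersection.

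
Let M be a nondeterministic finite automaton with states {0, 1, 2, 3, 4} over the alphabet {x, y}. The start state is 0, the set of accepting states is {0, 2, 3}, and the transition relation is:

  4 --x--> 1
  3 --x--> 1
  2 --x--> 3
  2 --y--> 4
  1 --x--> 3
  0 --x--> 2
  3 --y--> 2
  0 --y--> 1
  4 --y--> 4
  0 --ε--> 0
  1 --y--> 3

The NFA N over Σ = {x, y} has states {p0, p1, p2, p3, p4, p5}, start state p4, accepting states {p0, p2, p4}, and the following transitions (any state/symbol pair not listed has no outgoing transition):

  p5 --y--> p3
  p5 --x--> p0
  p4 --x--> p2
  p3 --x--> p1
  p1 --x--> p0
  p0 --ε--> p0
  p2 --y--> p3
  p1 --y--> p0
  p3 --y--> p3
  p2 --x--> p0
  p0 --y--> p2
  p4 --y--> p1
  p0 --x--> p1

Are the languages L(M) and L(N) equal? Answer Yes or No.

Yes

Exploring the product automaton M × N from the start pair (0, p4), following both machines on each input symbol, reaches 5 state pairs: (0, p4), (2, p2), (1, p1), (3, p0), (4, p3).
M accepts in {0, 2, 3} and N accepts in {p0, p2, p4}. In every reachable pair the two components are either both accepting — (0, p4), (2, p2), (3, p0) — or both non-accepting, so no string is accepted by exactly one of the machines: L(M) \ L(N) and L(N) \ L(M) are both empty.
Hence every string is accepted by M iff it is accepted by N, and the two languages coincide.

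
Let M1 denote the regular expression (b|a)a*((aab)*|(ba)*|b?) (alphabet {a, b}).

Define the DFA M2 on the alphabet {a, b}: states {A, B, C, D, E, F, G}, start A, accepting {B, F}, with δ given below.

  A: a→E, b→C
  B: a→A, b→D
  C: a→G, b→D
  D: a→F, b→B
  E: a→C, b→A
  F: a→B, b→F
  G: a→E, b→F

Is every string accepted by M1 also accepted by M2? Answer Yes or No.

No

The string a is in L(M1) but not in L(M2).
So L(M1) ⊄ L(M2).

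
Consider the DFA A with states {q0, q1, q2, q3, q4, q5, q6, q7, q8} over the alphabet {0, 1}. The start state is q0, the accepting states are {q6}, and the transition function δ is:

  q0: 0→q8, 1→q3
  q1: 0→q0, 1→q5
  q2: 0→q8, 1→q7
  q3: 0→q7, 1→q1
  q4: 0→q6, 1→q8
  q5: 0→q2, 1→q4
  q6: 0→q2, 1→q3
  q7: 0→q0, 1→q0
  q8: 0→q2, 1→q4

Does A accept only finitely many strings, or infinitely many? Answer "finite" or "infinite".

infinite

State q8 is reachable from the start and can reach an accepting state, and it lies on the cycle q8 → q2 → q8.
Traversing that cycle any number of times yields accepted strings of unbounded length, so the language is infinite.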